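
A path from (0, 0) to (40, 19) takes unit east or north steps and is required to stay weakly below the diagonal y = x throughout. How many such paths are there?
Number of paths = 749760805916430

By the reflection principle (André's argument), the number of monotone paths to (40, 19) with n ≤ m that never go above y = x is C(59, 40) − C(59, 41) = 1397281501935165 − 647520696018735 = 749760805916430.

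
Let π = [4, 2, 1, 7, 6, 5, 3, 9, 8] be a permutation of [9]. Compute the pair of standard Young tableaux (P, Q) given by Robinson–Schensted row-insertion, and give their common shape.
P = [1, 3, 8] / [2, 5, 9] / [4, 6] / [7];  Q = [1, 4, 8] / [2, 5, 9] / [3, 6] / [7];  common shape = (3, 3, 2, 1)

Row-insert the values π_1, π_2, … into P one at a time, bumping the leftmost entry strictly greater than the inserted value down to the next row. The recording tableau Q records, in position (i, j), the step at which that cell was added to P.
  Insert 4 (step 1): P = [4];  Q = [1]
  Insert 2 (step 2): P = [2] / [4];  Q = [1] / [2]
  Insert 1 (step 3): P = [1] / [2] / [4];  Q = [1] / [2] / [3]
  Insert 7 (step 4): P = [1, 7] / [2] / [4];  Q = [1, 4] / [2] / [3]
  Insert 6 (step 5): P = [1, 6] / [2, 7] / [4];  Q = [1, 4] / [2, 5] / [3]
  Insert 5 (step 6): P = [1, 5] / [2, 6] / [4, 7];  Q = [1, 4] / [2, 5] / [3, 6]
  Insert 3 (step 7): P = [1, 3] / [2, 5] / [4, 6] / [7];  Q = [1, 4] / [2, 5] / [3, 6] / [7]
  Insert 9 (step 8): P = [1, 3, 9] / [2, 5] / [4, 6] / [7];  Q = [1, 4, 8] / [2, 5] / [3, 6] / [7]
  Insert 8 (step 9): P = [1, 3, 8] / [2, 5, 9] / [4, 6] / [7];  Q = [1, 4, 8] / [2, 5, 9] / [3, 6] / [7]
Final shape: (3, 3, 2, 1).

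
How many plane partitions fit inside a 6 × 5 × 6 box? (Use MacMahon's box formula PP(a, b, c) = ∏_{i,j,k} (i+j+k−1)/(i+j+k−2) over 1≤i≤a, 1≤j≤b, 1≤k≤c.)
PP(6, 5, 6) = 55197331332

Evaluate the triple product over i = 1..6, j = 1..5, k = 1..6. The factors are (2/1) · (3/2) · (4/3) · (5/4) · (6/5) · (7/6) · (3/2) · (4/3) · … (180 factors total). The numerators and denominators telescope so the product is an integer; carrying out the multiplication exactly gives PP(6, 5, 6) = 55197331332.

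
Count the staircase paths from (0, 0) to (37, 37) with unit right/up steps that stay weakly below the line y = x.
C_37 = 45950804324621742364

These NE paths below the diagonal are counted by the Catalan number C_n = (1/(n + 1)) · C(2n, n). For n = 37: C_37 = (1/38) · C(74, 37) = 1746130564335626209832/38 = 45950804324621742364.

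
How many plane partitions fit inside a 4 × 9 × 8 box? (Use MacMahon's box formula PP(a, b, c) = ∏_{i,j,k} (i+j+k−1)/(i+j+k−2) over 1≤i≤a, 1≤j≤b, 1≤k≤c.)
PP(4, 9, 8) = 151561524301616

Evaluate the triple product over i = 1..4, j = 1..9, k = 1..8. The factors are (2/1) · (3/2) · (4/3) · (5/4) · (6/5) · (7/6) · (8/7) · (9/8) · … (288 factors total). The numerators and denominators telescope so the product is an integer; carrying out the multiplication exactly gives PP(4, 9, 8) = 151561524301616.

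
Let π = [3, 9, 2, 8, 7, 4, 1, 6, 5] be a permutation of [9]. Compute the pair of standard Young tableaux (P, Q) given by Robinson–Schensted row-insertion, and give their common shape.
P = [1, 4, 5] / [2, 6] / [3, 7] / [8] / [9];  Q = [1, 2, 8] / [3, 4] / [5, 9] / [6] / [7];  common shape = (3, 2, 2, 1, 1)

Row-insert the values π_1, π_2, … into P one at a time, bumping the leftmost entry strictly greater than the inserted value down to the next row. The recording tableau Q records, in position (i, j), the step at which that cell was added to P.
  Insert 3 (step 1): P = [3];  Q = [1]
  Insert 9 (step 2): P = [3, 9];  Q = [1, 2]
  Insert 2 (step 3): P = [2, 9] / [3];  Q = [1, 2] / [3]
  Insert 8 (step 4): P = [2, 8] / [3, 9];  Q = [1, 2] / [3, 4]
  Insert 7 (step 5): P = [2, 7] / [3, 8] / [9];  Q = [1, 2] / [3, 4] / [5]
  Insert 4 (step 6): P = [2, 4] / [3, 7] / [8] / [9];  Q = [1, 2] / [3, 4] / [5] / [6]
  Insert 1 (step 7): P = [1, 4] / [2, 7] / [3] / [8] / [9];  Q = [1, 2] / [3, 4] / [5] / [6] / [7]
  Insert 6 (step 8): P = [1, 4, 6] / [2, 7] / [3] / [8] / [9];  Q = [1, 2, 8] / [3, 4] / [5] / [6] / [7]
  Insert 5 (step 9): P = [1, 4, 5] / [2, 6] / [3, 7] / [8] / [9];  Q = [1, 2, 8] / [3, 4] / [5, 9] / [6] / [7]
Final shape: (3, 2, 2, 1, 1).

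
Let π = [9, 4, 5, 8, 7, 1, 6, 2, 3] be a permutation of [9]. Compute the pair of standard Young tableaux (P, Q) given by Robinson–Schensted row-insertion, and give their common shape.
P = [1, 2, 3] / [4, 5, 6] / [7] / [8] / [9];  Q = [1, 3, 4] / [2, 7, 9] / [5] / [6] / [8];  common shape = (3, 3, 1, 1, 1)

Row-insert the values π_1, π_2, … into P one at a time, bumping the leftmost entry strictly greater than the inserted value down to the next row. The recording tableau Q records, in position (i, j), the step at which that cell was added to P.
  Insert 9 (step 1): P = [9];  Q = [1]
  Insert 4 (step 2): P = [4] / [9];  Q = [1] / [2]
  Insert 5 (step 3): P = [4, 5] / [9];  Q = [1, 3] / [2]
  Insert 8 (step 4): P = [4, 5, 8] / [9];  Q = [1, 3, 4] / [2]
  Insert 7 (step 5): P = [4, 5, 7] / [8] / [9];  Q = [1, 3, 4] / [2] / [5]
  Insert 1 (step 6): P = [1, 5, 7] / [4] / [8] / [9];  Q = [1, 3, 4] / [2] / [5] / [6]
  Insert 6 (step 7): P = [1, 5, 6] / [4, 7] / [8] / [9];  Q = [1, 3, 4] / [2, 7] / [5] / [6]
  Insert 2 (step 8): P = [1, 2, 6] / [4, 5] / [7] / [8] / [9];  Q = [1, 3, 4] / [2, 7] / [5] / [6] / [8]
  Insert 3 (step 9): P = [1, 2, 3] / [4, 5, 6] / [7] / [8] / [9];  Q = [1, 3, 4] / [2, 7, 9] / [5] / [6] / [8]
Final shape: (3, 3, 1, 1, 1).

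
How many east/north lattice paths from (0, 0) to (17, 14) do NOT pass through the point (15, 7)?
Number of paths = 259042941

Total paths from (0, 0) to (17, 14): C(31, 17) = 265182525. Paths through (15, 7): (paths (0, 0) → (15, 7)) × (paths (15, 7) → (17, 14)) = C(22, 15) · C(9, 2) = 170544 · 36 = 6139584. Avoidance count = 265182525 − 6139584 = 259042941.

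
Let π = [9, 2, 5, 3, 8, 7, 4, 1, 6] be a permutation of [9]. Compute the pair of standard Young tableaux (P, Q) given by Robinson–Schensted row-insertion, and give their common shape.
P = [1, 3, 4, 6] / [2, 7] / [5] / [8] / [9];  Q = [1, 3, 5, 9] / [2, 6] / [4] / [7] / [8];  common shape = (4, 2, 1, 1, 1)

Row-insert the values π_1, π_2, … into P one at a time, bumping the leftmost entry strictly greater than the inserted value down to the next row. The recording tableau Q records, in position (i, j), the step at which that cell was added to P.
  Insert 9 (step 1): P = [9];  Q = [1]
  Insert 2 (step 2): P = [2] / [9];  Q = [1] / [2]
  Insert 5 (step 3): P = [2, 5] / [9];  Q = [1, 3] / [2]
  Insert 3 (step 4): P = [2, 3] / [5] / [9];  Q = [1, 3] / [2] / [4]
  Insert 8 (step 5): P = [2, 3, 8] / [5] / [9];  Q = [1, 3, 5] / [2] / [4]
  Insert 7 (step 6): P = [2, 3, 7] / [5, 8] / [9];  Q = [1, 3, 5] / [2, 6] / [4]
  Insert 4 (step 7): P = [2, 3, 4] / [5, 7] / [8] / [9];  Q = [1, 3, 5] / [2, 6] / [4] / [7]
  Insert 1 (step 8): P = [1, 3, 4] / [2, 7] / [5] / [8] / [9];  Q = [1, 3, 5] / [2, 6] / [4] / [7] / [8]
  Insert 6 (step 9): P = [1, 3, 4, 6] / [2, 7] / [5] / [8] / [9];  Q = [1, 3, 5, 9] / [2, 6] / [4] / [7] / [8]
Final shape: (4, 2, 1, 1, 1).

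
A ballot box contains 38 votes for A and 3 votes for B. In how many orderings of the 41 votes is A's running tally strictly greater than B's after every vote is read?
Strict-lead orderings = 9100

Total orderings of the 41 votes with 38 for A: C(41, 38) = 10660. By the Bertrand ballot formula (Cycle Lemma / reflection principle), the number of orderings in which A is strictly ahead of B throughout is (p − q)/(p + q) · C(p + q, p) = (38 − 3)/(38 + 3) · 10660 = 9100.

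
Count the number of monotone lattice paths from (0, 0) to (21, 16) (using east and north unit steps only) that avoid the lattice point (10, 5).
Number of paths = 10757362374

Total paths from (0, 0) to (21, 16): C(37, 21) = 12875774670. Paths through (10, 5): (paths (0, 0) → (10, 5)) × (paths (10, 5) → (21, 16)) = C(15, 10) · C(22, 11) = 3003 · 705432 = 2118412296. Avoidance count = 12875774670 − 2118412296 = 10757362374.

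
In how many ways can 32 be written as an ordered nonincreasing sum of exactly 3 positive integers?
p(32, 3 parts) = 85

Partitions of n into exactly k parts are in bijection with partitions of n − k into at most k parts (subtract 1 from each part). So p(32, exactly 3) = p(29, parts ≤ 3). Computing via the recurrence p(m, j) = p(m, j−1) + p(m−j, j) gives 85.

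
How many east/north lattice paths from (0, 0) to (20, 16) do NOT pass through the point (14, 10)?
Number of paths = 5495671566

Total paths from (0, 0) to (20, 16): C(36, 20) = 7307872110. Paths through (14, 10): (paths (0, 0) → (14, 10)) × (paths (14, 10) → (20, 16)) = C(24, 14) · C(12, 6) = 1961256 · 924 = 1812200544. Avoidance count = 7307872110 − 1812200544 = 5495671566.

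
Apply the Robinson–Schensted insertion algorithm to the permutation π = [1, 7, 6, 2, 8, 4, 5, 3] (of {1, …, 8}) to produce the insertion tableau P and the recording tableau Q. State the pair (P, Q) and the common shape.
P = [1, 2, 3, 5] / [4, 8] / [6] / [7];  Q = [1, 2, 5, 7] / [3, 6] / [4] / [8];  common shape = (4, 2, 1, 1)

Row-insert the values π_1, π_2, … into P one at a time, bumping the leftmost entry strictly greater than the inserted value down to the next row. The recording tableau Q records, in position (i, j), the step at which that cell was added to P.
  Insert 1 (step 1): P = [1];  Q = [1]
  Insert 7 (step 2): P = [1, 7];  Q = [1, 2]
  Insert 6 (step 3): P = [1, 6] / [7];  Q = [1, 2] / [3]
  Insert 2 (step 4): P = [1, 2] / [6] / [7];  Q = [1, 2] / [3] / [4]
  Insert 8 (step 5): P = [1, 2, 8] / [6] / [7];  Q = [1, 2, 5] / [3] / [4]
  Insert 4 (step 6): P = [1, 2, 4] / [6, 8] / [7];  Q = [1, 2, 5] / [3, 6] / [4]
  Insert 5 (step 7): P = [1, 2, 4, 5] / [6, 8] / [7];  Q = [1, 2, 5, 7] / [3, 6] / [4]
  Insert 3 (step 8): P = [1, 2, 3, 5] / [4, 8] / [6] / [7];  Q = [1, 2, 5, 7] / [3, 6] / [4] / [8]
Final shape: (4, 2, 1, 1).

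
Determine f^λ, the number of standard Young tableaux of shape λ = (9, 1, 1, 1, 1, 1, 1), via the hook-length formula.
# SYT of shape (9, 1, 1, 1, 1, 1, 1) = 3003

Hook-length formula: f^λ = n! / Π hook(c), product over all cells c of the Young diagram. For λ = (9, 1, 1, 1, 1, 1, 1), n = 15 boxes. Hook lengths by row (left-to-right, top-to-bottom): [15, 8, 7, 6, 5, 4, 3, 2, 1]; [6]; [5]; [4]; [3]; [2]; [1]. Product of hooks = 435456000. So f^λ = 15! / 435456000 = 1307674368000 / 435456000 = 3003.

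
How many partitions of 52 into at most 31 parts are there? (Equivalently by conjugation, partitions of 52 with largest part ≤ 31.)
p(52, parts ≤ 31) = 278875

Use the recurrence p(n, m) = p(n, m−1) + p(n−m, m): either the largest part is < m (count p(n, m−1)) or the largest part is exactly m (remove one copy of m, count p(n−m, m)). With p(0, ·) = 1 this gives p(52, parts ≤ 31) = 278875. (By conjugating Young diagrams, this also counts partitions of 52 into at most 31 parts.)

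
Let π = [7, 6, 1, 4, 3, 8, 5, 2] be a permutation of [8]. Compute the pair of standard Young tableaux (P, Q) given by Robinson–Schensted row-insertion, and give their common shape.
P = [1, 2, 5] / [3, 8] / [4] / [6] / [7];  Q = [1, 4, 6] / [2, 7] / [3] / [5] / [8];  common shape = (3, 2, 1, 1, 1)

Row-insert the values π_1, π_2, … into P one at a time, bumping the leftmost entry strictly greater than the inserted value down to the next row. The recording tableau Q records, in position (i, j), the step at which that cell was added to P.
  Insert 7 (step 1): P = [7];  Q = [1]
  Insert 6 (step 2): P = [6] / [7];  Q = [1] / [2]
  Insert 1 (step 3): P = [1] / [6] / [7];  Q = [1] / [2] / [3]
  Insert 4 (step 4): P = [1, 4] / [6] / [7];  Q = [1, 4] / [2] / [3]
  Insert 3 (step 5): P = [1, 3] / [4] / [6] / [7];  Q = [1, 4] / [2] / [3] / [5]
  Insert 8 (step 6): P = [1, 3, 8] / [4] / [6] / [7];  Q = [1, 4, 6] / [2] / [3] / [5]
  Insert 5 (step 7): P = [1, 3, 5] / [4, 8] / [6] / [7];  Q = [1, 4, 6] / [2, 7] / [3] / [5]
  Insert 2 (step 8): P = [1, 2, 5] / [3, 8] / [4] / [6] / [7];  Q = [1, 4, 6] / [2, 7] / [3] / [5] / [8]
Final shape: (3, 2, 1, 1, 1).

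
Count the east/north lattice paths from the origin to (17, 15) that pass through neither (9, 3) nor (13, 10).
Number of paths = 403004604

Inclusion–exclusion. Total paths: C(32, 17) = 565722720. Through P₁: C(12, 9)·C(20, 8) = 27713400. Through P₂: C(23, 13)·C(9, 4) = 144152316. Since P₁ is strictly southwest of P₂, a monotone path through both must visit P₁ then P₂; paths through both = C(12, 9)·C(11, 4)·C(9, 4) = 9147600. Avoid both = 565722720 − 27713400 − 144152316 + 9147600 = 403004604.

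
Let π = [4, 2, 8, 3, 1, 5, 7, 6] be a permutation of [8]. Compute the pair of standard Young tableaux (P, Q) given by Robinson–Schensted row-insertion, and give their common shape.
P = [1, 3, 5, 6] / [2, 7] / [4, 8];  Q = [1, 3, 6, 7] / [2, 4] / [5, 8];  common shape = (4, 2, 2)

Row-insert the values π_1, π_2, … into P one at a time, bumping the leftmost entry strictly greater than the inserted value down to the next row. The recording tableau Q records, in position (i, j), the step at which that cell was added to P.
  Insert 4 (step 1): P = [4];  Q = [1]
  Insert 2 (step 2): P = [2] / [4];  Q = [1] / [2]
  Insert 8 (step 3): P = [2, 8] / [4];  Q = [1, 3] / [2]
  Insert 3 (step 4): P = [2, 3] / [4, 8];  Q = [1, 3] / [2, 4]
  Insert 1 (step 5): P = [1, 3] / [2, 8] / [4];  Q = [1, 3] / [2, 4] / [5]
  Insert 5 (step 6): P = [1, 3, 5] / [2, 8] / [4];  Q = [1, 3, 6] / [2, 4] / [5]
  Insert 7 (step 7): P = [1, 3, 5, 7] / [2, 8] / [4];  Q = [1, 3, 6, 7] / [2, 4] / [5]
  Insert 6 (step 8): P = [1, 3, 5, 6] / [2, 7] / [4, 8];  Q = [1, 3, 6, 7] / [2, 4] / [5, 8]
Final shape: (4, 2, 2).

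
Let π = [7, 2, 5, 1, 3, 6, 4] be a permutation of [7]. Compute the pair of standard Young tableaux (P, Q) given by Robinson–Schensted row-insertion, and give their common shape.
P = [1, 3, 4] / [2, 5, 6] / [7];  Q = [1, 3, 6] / [2, 5, 7] / [4];  common shape = (3, 3, 1)

Row-insert the values π_1, π_2, … into P one at a time, bumping the leftmost entry strictly greater than the inserted value down to the next row. The recording tableau Q records, in position (i, j), the step at which that cell was added to P.
  Insert 7 (step 1): P = [7];  Q = [1]
  Insert 2 (step 2): P = [2] / [7];  Q = [1] / [2]
  Insert 5 (step 3): P = [2, 5] / [7];  Q = [1, 3] / [2]
  Insert 1 (step 4): P = [1, 5] / [2] / [7];  Q = [1, 3] / [2] / [4]
  Insert 3 (step 5): P = [1, 3] / [2, 5] / [7];  Q = [1, 3] / [2, 5] / [4]
  Insert 6 (step 6): P = [1, 3, 6] / [2, 5] / [7];  Q = [1, 3, 6] / [2, 5] / [4]
  Insert 4 (step 7): P = [1, 3, 4] / [2, 5, 6] / [7];  Q = [1, 3, 6] / [2, 5, 7] / [4]
Final shape: (3, 3, 1).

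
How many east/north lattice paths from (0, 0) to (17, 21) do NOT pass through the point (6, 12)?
Number of paths = 25663133940

Total paths from (0, 0) to (17, 21): C(38, 17) = 28781143380. Paths through (6, 12): (paths (0, 0) → (6, 12)) × (paths (6, 12) → (17, 21)) = C(18, 6) · C(20, 11) = 18564 · 167960 = 3118009440. Avoidance count = 28781143380 − 3118009440 = 25663133940.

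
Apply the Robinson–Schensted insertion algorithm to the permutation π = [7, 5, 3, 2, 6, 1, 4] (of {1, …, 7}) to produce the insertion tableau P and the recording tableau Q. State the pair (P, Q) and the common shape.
P = [1, 4] / [2, 6] / [3] / [5] / [7];  Q = [1, 5] / [2, 7] / [3] / [4] / [6];  common shape = (2, 2, 1, 1, 1)

Row-insert the values π_1, π_2, … into P one at a time, bumping the leftmost entry strictly greater than the inserted value down to the next row. The recording tableau Q records, in position (i, j), the step at which that cell was added to P.
  Insert 7 (step 1): P = [7];  Q = [1]
  Insert 5 (step 2): P = [5] / [7];  Q = [1] / [2]
  Insert 3 (step 3): P = [3] / [5] / [7];  Q = [1] / [2] / [3]
  Insert 2 (step 4): P = [2] / [3] / [5] / [7];  Q = [1] / [2] / [3] / [4]
  Insert 6 (step 5): P = [2, 6] / [3] / [5] / [7];  Q = [1, 5] / [2] / [3] / [4]
  Insert 1 (step 6): P = [1, 6] / [2] / [3] / [5] / [7];  Q = [1, 5] / [2] / [3] / [4] / [6]
  Insert 4 (step 7): P = [1, 4] / [2, 6] / [3] / [5] / [7];  Q = [1, 5] / [2, 7] / [3] / [4] / [6]
Final shape: (2, 2, 1, 1, 1).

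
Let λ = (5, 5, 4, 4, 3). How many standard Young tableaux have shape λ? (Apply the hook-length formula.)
# SYT of shape (5, 5, 4, 4, 3) = 87297210

Hook-length formula: f^λ = n! / Π hook(c), product over all cells c of the Young diagram. For λ = (5, 5, 4, 4, 3), n = 21 boxes. Hook lengths by row (left-to-right, top-to-bottom): [9, 8, 7, 5, 2]; [8, 7, 6, 4, 1]; [6, 5, 4, 2]; [5, 4, 3, 1]; [3, 2, 1]. Product of hooks = 585252864000. So f^λ = 21! / 585252864000 = 51090942171709440000 / 585252864000 = 87297210.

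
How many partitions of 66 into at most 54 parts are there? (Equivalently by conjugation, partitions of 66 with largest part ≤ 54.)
p(66, parts ≤ 54) = 2323325

Use the recurrence p(n, m) = p(n, m−1) + p(n−m, m): either the largest part is < m (count p(n, m−1)) or the largest part is exactly m (remove one copy of m, count p(n−m, m)). With p(0, ·) = 1 this gives p(66, parts ≤ 54) = 2323325. (By conjugating Young diagrams, this also counts partitions of 66 into at most 54 parts.)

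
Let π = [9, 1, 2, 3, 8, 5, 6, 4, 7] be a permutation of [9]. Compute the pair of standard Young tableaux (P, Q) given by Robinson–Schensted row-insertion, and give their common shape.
P = [1, 2, 3, 4, 6, 7] / [5] / [8] / [9];  Q = [1, 3, 4, 5, 7, 9] / [2] / [6] / [8];  common shape = (6, 1, 1, 1)

Row-insert the values π_1, π_2, … into P one at a time, bumping the leftmost entry strictly greater than the inserted value down to the next row. The recording tableau Q records, in position (i, j), the step at which that cell was added to P.
  Insert 9 (step 1): P = [9];  Q = [1]
  Insert 1 (step 2): P = [1] / [9];  Q = [1] / [2]
  Insert 2 (step 3): P = [1, 2] / [9];  Q = [1, 3] / [2]
  Insert 3 (step 4): P = [1, 2, 3] / [9];  Q = [1, 3, 4] / [2]
  Insert 8 (step 5): P = [1, 2, 3, 8] / [9];  Q = [1, 3, 4, 5] / [2]
  Insert 5 (step 6): P = [1, 2, 3, 5] / [8] / [9];  Q = [1, 3, 4, 5] / [2] / [6]
  Insert 6 (step 7): P = [1, 2, 3, 5, 6] / [8] / [9];  Q = [1, 3, 4, 5, 7] / [2] / [6]
  Insert 4 (step 8): P = [1, 2, 3, 4, 6] / [5] / [8] / [9];  Q = [1, 3, 4, 5, 7] / [2] / [6] / [8]
  Insert 7 (step 9): P = [1, 2, 3, 4, 6, 7] / [5] / [8] / [9];  Q = [1, 3, 4, 5, 7, 9] / [2] / [6] / [8]
Final shape: (6, 1, 1, 1).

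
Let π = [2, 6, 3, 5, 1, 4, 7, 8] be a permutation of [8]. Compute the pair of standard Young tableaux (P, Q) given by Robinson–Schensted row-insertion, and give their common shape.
P = [1, 3, 4, 7, 8] / [2, 5] / [6];  Q = [1, 2, 4, 7, 8] / [3, 6] / [5];  common shape = (5, 2, 1)

Row-insert the values π_1, π_2, … into P one at a time, bumping the leftmost entry strictly greater than the inserted value down to the next row. The recording tableau Q records, in position (i, j), the step at which that cell was added to P.
  Insert 2 (step 1): P = [2];  Q = [1]
  Insert 6 (step 2): P = [2, 6];  Q = [1, 2]
  Insert 3 (step 3): P = [2, 3] / [6];  Q = [1, 2] / [3]
  Insert 5 (step 4): P = [2, 3, 5] / [6];  Q = [1, 2, 4] / [3]
  Insert 1 (step 5): P = [1, 3, 5] / [2] / [6];  Q = [1, 2, 4] / [3] / [5]
  Insert 4 (step 6): P = [1, 3, 4] / [2, 5] / [6];  Q = [1, 2, 4] / [3, 6] / [5]
  Insert 7 (step 7): P = [1, 3, 4, 7] / [2, 5] / [6];  Q = [1, 2, 4, 7] / [3, 6] / [5]
  Insert 8 (step 8): P = [1, 3, 4, 7, 8] / [2, 5] / [6];  Q = [1, 2, 4, 7, 8] / [3, 6] / [5]
Final shape: (5, 2, 1).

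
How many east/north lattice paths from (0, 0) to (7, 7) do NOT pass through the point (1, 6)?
Number of paths = 3383

Total paths from (0, 0) to (7, 7): C(14, 7) = 3432. Paths through (1, 6): (paths (0, 0) → (1, 6)) × (paths (1, 6) → (7, 7)) = C(7, 1) · C(7, 6) = 7 · 7 = 49. Avoidance count = 3432 − 49 = 3383.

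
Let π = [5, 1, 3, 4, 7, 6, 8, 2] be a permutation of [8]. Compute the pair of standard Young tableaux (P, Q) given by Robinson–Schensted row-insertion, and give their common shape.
P = [1, 2, 4, 6, 8] / [3, 7] / [5];  Q = [1, 3, 4, 5, 7] / [2, 6] / [8];  common shape = (5, 2, 1)

Row-insert the values π_1, π_2, … into P one at a time, bumping the leftmost entry strictly greater than the inserted value down to the next row. The recording tableau Q records, in position (i, j), the step at which that cell was added to P.
  Insert 5 (step 1): P = [5];  Q = [1]
  Insert 1 (step 2): P = [1] / [5];  Q = [1] / [2]
  Insert 3 (step 3): P = [1, 3] / [5];  Q = [1, 3] / [2]
  Insert 4 (step 4): P = [1, 3, 4] / [5];  Q = [1, 3, 4] / [2]
  Insert 7 (step 5): P = [1, 3, 4, 7] / [5];  Q = [1, 3, 4, 5] / [2]
  Insert 6 (step 6): P = [1, 3, 4, 6] / [5, 7];  Q = [1, 3, 4, 5] / [2, 6]
  Insert 8 (step 7): P = [1, 3, 4, 6, 8] / [5, 7];  Q = [1, 3, 4, 5, 7] / [2, 6]
  Insert 2 (step 8): P = [1, 2, 4, 6, 8] / [3, 7] / [5];  Q = [1, 3, 4, 5, 7] / [2, 6] / [8]
Final shape: (5, 2, 1).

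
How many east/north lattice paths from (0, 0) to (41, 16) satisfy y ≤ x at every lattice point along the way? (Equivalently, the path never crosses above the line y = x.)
Number of paths = 35844219876465

By the reflection principle (André's argument), the number of monotone paths to (41, 16) with n ≤ m that never go above y = x is C(57, 41) − C(57, 42) = 57902201338905 − 22057981462440 = 35844219876465.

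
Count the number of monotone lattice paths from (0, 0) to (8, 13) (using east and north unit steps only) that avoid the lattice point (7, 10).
Number of paths = 125698

Total paths from (0, 0) to (8, 13): C(21, 8) = 203490. Paths through (7, 10): (paths (0, 0) → (7, 10)) × (paths (7, 10) → (8, 13)) = C(17, 7) · C(4, 1) = 19448 · 4 = 77792. Avoidance count = 203490 − 77792 = 125698.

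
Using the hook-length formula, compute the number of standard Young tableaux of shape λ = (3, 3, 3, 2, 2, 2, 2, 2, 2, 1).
# SYT of shape (3, 3, 3, 2, 2, 2, 2, 2, 2, 1) = 13579566

Hook-length formula: f^λ = n! / Π hook(c), product over all cells c of the Young diagram. For λ = (3, 3, 3, 2, 2, 2, 2, 2, 2, 1), n = 22 boxes. Hook lengths by row (left-to-right, top-to-bottom): [12, 10, 3]; [11, 9, 2]; [10, 8, 1]; [8, 6]; [7, 5]; [6, 4]; [5, 3]; [4, 2]; [3, 1]; [1]. Product of hooks = 82771476480000. So f^λ = 22! / 82771476480000 = 1124000727777607680000 / 82771476480000 = 13579566.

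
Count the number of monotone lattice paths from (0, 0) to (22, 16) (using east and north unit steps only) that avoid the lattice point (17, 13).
Number of paths = 15533422830

Total paths from (0, 0) to (22, 16): C(38, 22) = 22239974430. Paths through (17, 13): (paths (0, 0) → (17, 13)) × (paths (17, 13) → (22, 16)) = C(30, 17) · C(8, 5) = 119759850 · 56 = 6706551600. Avoidance count = 22239974430 − 6706551600 = 15533422830.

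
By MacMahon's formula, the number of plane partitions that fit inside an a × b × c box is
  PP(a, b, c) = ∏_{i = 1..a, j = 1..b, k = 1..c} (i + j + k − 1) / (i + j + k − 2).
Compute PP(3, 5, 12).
PP(3, 5, 12) = 4892876352

Evaluate the triple product over i = 1..3, j = 1..5, k = 1..12. The factors are (2/1) · (3/2) · (4/3) · (5/4) · (6/5) · (7/6) · (8/7) · (9/8) · … (180 factors total). The numerators and denominators telescope so the product is an integer; carrying out the multiplication exactly gives PP(3, 5, 12) = 4892876352.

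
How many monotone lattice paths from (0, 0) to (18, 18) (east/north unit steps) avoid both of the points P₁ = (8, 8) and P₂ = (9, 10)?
Number of paths = 5390225500

Inclusion–exclusion. Total paths: C(36, 18) = 9075135300. Through P₁: C(16, 8)·C(20, 10) = 2377809720. Through P₂: C(19, 9)·C(17, 9) = 2245709180. Since P₁ is strictly southwest of P₂, a monotone path through both must visit P₁ then P₂; paths through both = C(16, 8)·C(3, 1)·C(17, 9) = 938609100. Avoid both = 9075135300 − 2377809720 − 2245709180 + 938609100 = 5390225500.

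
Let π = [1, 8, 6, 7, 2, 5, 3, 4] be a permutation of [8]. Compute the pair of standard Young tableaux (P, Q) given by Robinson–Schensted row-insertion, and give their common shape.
P = [1, 2, 3, 4] / [5, 7] / [6] / [8];  Q = [1, 2, 4, 8] / [3, 6] / [5] / [7];  common shape = (4, 2, 1, 1)

Row-insert the values π_1, π_2, … into P one at a time, bumping the leftmost entry strictly greater than the inserted value down to the next row. The recording tableau Q records, in position (i, j), the step at which that cell was added to P.
  Insert 1 (step 1): P = [1];  Q = [1]
  Insert 8 (step 2): P = [1, 8];  Q = [1, 2]
  Insert 6 (step 3): P = [1, 6] / [8];  Q = [1, 2] / [3]
  Insert 7 (step 4): P = [1, 6, 7] / [8];  Q = [1, 2, 4] / [3]
  Insert 2 (step 5): P = [1, 2, 7] / [6] / [8];  Q = [1, 2, 4] / [3] / [5]
  Insert 5 (step 6): P = [1, 2, 5] / [6, 7] / [8];  Q = [1, 2, 4] / [3, 6] / [5]
  Insert 3 (step 7): P = [1, 2, 3] / [5, 7] / [6] / [8];  Q = [1, 2, 4] / [3, 6] / [5] / [7]
  Insert 4 (step 8): P = [1, 2, 3, 4] / [5, 7] / [6] / [8];  Q = [1, 2, 4, 8] / [3, 6] / [5] / [7]
Final shape: (4, 2, 1, 1).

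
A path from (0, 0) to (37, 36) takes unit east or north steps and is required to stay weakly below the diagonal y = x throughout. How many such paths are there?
Number of paths = 45950804324621742364

By the reflection principle (André's argument), the number of monotone paths to (37, 36) with n ≤ m that never go above y = x is C(73, 37) − C(73, 38) = 873065282167813104916 − 827114477843191362552 = 45950804324621742364.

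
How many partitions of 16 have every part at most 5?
p(16, parts ≤ 5) = 101

Partitions of 16 with all parts ≤ 5: 5+5+5+1, 5+5+4+2, 5+5+4+1+1, 5+5+3+3, 5+5+3+2+1, 5+5+3+1+1+1, 5+5+2+2+2, 5+5+2+2+1+1, 5+5+2+1+1+1+1, 5+5+1+1+1+1+1+1, 5+4+4+3, 5+4+4+2+1, 5+4+4+1+1+1, 5+4+3+3+1, 5+4+3+2+2, 5+4+3+2+1+1, 5+4+3+1+1+1+1, 5+4+2+2+2+1, 5+4+2+2+1+1+1, 5+4+2+1+1+1+1+1, 5+4+1+1+1+1+1+1+1, 5+3+3+3+2, 5+3+3+3+1+1, 5+3+3+2+2+1, 5+3+3+2+1+1+1, 5+3+3+1+1+1+1+1, 5+3+2+2+2+2, 5+3+2+2+2+1+1, 5+3+2+2+1+1+1+1, 5+3+2+1+1+1+1+1+1, … (101 total). Count = 101.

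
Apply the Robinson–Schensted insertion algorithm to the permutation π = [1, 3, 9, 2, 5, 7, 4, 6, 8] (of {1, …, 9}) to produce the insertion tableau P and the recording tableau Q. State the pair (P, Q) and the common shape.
P = [1, 2, 4, 6, 8] / [3, 5, 7] / [9];  Q = [1, 2, 3, 6, 9] / [4, 5, 8] / [7];  common shape = (5, 3, 1)

Row-insert the values π_1, π_2, … into P one at a time, bumping the leftmost entry strictly greater than the inserted value down to the next row. The recording tableau Q records, in position (i, j), the step at which that cell was added to P.
  Insert 1 (step 1): P = [1];  Q = [1]
  Insert 3 (step 2): P = [1, 3];  Q = [1, 2]
  Insert 9 (step 3): P = [1, 3, 9];  Q = [1, 2, 3]
  Insert 2 (step 4): P = [1, 2, 9] / [3];  Q = [1, 2, 3] / [4]
  Insert 5 (step 5): P = [1, 2, 5] / [3, 9];  Q = [1, 2, 3] / [4, 5]
  Insert 7 (step 6): P = [1, 2, 5, 7] / [3, 9];  Q = [1, 2, 3, 6] / [4, 5]
  Insert 4 (step 7): P = [1, 2, 4, 7] / [3, 5] / [9];  Q = [1, 2, 3, 6] / [4, 5] / [7]
  Insert 6 (step 8): P = [1, 2, 4, 6] / [3, 5, 7] / [9];  Q = [1, 2, 3, 6] / [4, 5, 8] / [7]
  Insert 8 (step 9): P = [1, 2, 4, 6, 8] / [3, 5, 7] / [9];  Q = [1, 2, 3, 6, 9] / [4, 5, 8] / [7]
Final shape: (5, 3, 1).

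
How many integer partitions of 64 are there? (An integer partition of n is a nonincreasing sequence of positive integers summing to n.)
p(64) = 1741630

Compute p(n) via the recurrence p(n, m) = p(n, m−1) + p(n−m, m), where p(n, m) counts partitions of n with all parts ≤ m and p(n) = p(n, n). The base cases are p(0, m) = 1 and p(n, 0) = 0 for n > 0. Filling the table yields p(64) = 1741630. (Euler's pentagonal recurrence is an alternative.)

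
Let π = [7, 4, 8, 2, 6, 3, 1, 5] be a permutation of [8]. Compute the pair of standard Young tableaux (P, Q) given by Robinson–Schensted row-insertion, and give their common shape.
P = [1, 3, 5] / [2, 6] / [4, 8] / [7];  Q = [1, 3, 8] / [2, 5] / [4, 6] / [7];  common shape = (3, 2, 2, 1)

Row-insert the values π_1, π_2, … into P one at a time, bumping the leftmost entry strictly greater than the inserted value down to the next row. The recording tableau Q records, in position (i, j), the step at which that cell was added to P.
  Insert 7 (step 1): P = [7];  Q = [1]
  Insert 4 (step 2): P = [4] / [7];  Q = [1] / [2]
  Insert 8 (step 3): P = [4, 8] / [7];  Q = [1, 3] / [2]
  Insert 2 (step 4): P = [2, 8] / [4] / [7];  Q = [1, 3] / [2] / [4]
  Insert 6 (step 5): P = [2, 6] / [4, 8] / [7];  Q = [1, 3] / [2, 5] / [4]
  Insert 3 (step 6): P = [2, 3] / [4, 6] / [7, 8];  Q = [1, 3] / [2, 5] / [4, 6]
  Insert 1 (step 7): P = [1, 3] / [2, 6] / [4, 8] / [7];  Q = [1, 3] / [2, 5] / [4, 6] / [7]
  Insert 5 (step 8): P = [1, 3, 5] / [2, 6] / [4, 8] / [7];  Q = [1, 3, 8] / [2, 5] / [4, 6] / [7]
Final shape: (3, 2, 2, 1).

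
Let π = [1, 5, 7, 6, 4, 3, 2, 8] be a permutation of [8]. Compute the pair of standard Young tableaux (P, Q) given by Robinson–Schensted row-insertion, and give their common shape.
P = [1, 2, 6, 8] / [3] / [4] / [5] / [7];  Q = [1, 2, 3, 8] / [4] / [5] / [6] / [7];  common shape = (4, 1, 1, 1, 1)

Row-insert the values π_1, π_2, … into P one at a time, bumping the leftmost entry strictly greater than the inserted value down to the next row. The recording tableau Q records, in position (i, j), the step at which that cell was added to P.
  Insert 1 (step 1): P = [1];  Q = [1]
  Insert 5 (step 2): P = [1, 5];  Q = [1, 2]
  Insert 7 (step 3): P = [1, 5, 7];  Q = [1, 2, 3]
  Insert 6 (step 4): P = [1, 5, 6] / [7];  Q = [1, 2, 3] / [4]
  Insert 4 (step 5): P = [1, 4, 6] / [5] / [7];  Q = [1, 2, 3] / [4] / [5]
  Insert 3 (step 6): P = [1, 3, 6] / [4] / [5] / [7];  Q = [1, 2, 3] / [4] / [5] / [6]
  Insert 2 (step 7): P = [1, 2, 6] / [3] / [4] / [5] / [7];  Q = [1, 2, 3] / [4] / [5] / [6] / [7]
  Insert 8 (step 8): P = [1, 2, 6, 8] / [3] / [4] / [5] / [7];  Q = [1, 2, 3, 8] / [4] / [5] / [6] / [7]
Final shape: (4, 1, 1, 1, 1).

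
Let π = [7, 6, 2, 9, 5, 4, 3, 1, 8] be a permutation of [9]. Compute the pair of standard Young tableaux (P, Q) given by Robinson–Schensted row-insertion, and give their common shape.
P = [1, 3, 8] / [2, 9] / [4] / [5] / [6] / [7];  Q = [1, 4, 9] / [2, 5] / [3] / [6] / [7] / [8];  common shape = (3, 2, 1, 1, 1, 1)

Row-insert the values π_1, π_2, … into P one at a time, bumping the leftmost entry strictly greater than the inserted value down to the next row. The recording tableau Q records, in position (i, j), the step at which that cell was added to P.
  Insert 7 (step 1): P = [7];  Q = [1]
  Insert 6 (step 2): P = [6] / [7];  Q = [1] / [2]
  Insert 2 (step 3): P = [2] / [6] / [7];  Q = [1] / [2] / [3]
  Insert 9 (step 4): P = [2, 9] / [6] / [7];  Q = [1, 4] / [2] / [3]
  Insert 5 (step 5): P = [2, 5] / [6, 9] / [7];  Q = [1, 4] / [2, 5] / [3]
  Insert 4 (step 6): P = [2, 4] / [5, 9] / [6] / [7];  Q = [1, 4] / [2, 5] / [3] / [6]
  Insert 3 (step 7): P = [2, 3] / [4, 9] / [5] / [6] / [7];  Q = [1, 4] / [2, 5] / [3] / [6] / [7]
  Insert 1 (step 8): P = [1, 3] / [2, 9] / [4] / [5] / [6] / [7];  Q = [1, 4] / [2, 5] / [3] / [6] / [7] / [8]
  Insert 8 (step 9): P = [1, 3, 8] / [2, 9] / [4] / [5] / [6] / [7];  Q = [1, 4, 9] / [2, 5] / [3] / [6] / [7] / [8]
Final shape: (3, 2, 1, 1, 1, 1).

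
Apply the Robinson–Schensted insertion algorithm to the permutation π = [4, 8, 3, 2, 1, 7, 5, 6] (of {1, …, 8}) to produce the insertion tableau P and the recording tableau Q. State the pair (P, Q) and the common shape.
P = [1, 5, 6] / [2, 7] / [3, 8] / [4];  Q = [1, 2, 8] / [3, 6] / [4, 7] / [5];  common shape = (3, 2, 2, 1)

Row-insert the values π_1, π_2, … into P one at a time, bumping the leftmost entry strictly greater than the inserted value down to the next row. The recording tableau Q records, in position (i, j), the step at which that cell was added to P.
  Insert 4 (step 1): P = [4];  Q = [1]
  Insert 8 (step 2): P = [4, 8];  Q = [1, 2]
  Insert 3 (step 3): P = [3, 8] / [4];  Q = [1, 2] / [3]
  Insert 2 (step 4): P = [2, 8] / [3] / [4];  Q = [1, 2] / [3] / [4]
  Insert 1 (step 5): P = [1, 8] / [2] / [3] / [4];  Q = [1, 2] / [3] / [4] / [5]
  Insert 7 (step 6): P = [1, 7] / [2, 8] / [3] / [4];  Q = [1, 2] / [3, 6] / [4] / [5]
  Insert 5 (step 7): P = [1, 5] / [2, 7] / [3, 8] / [4];  Q = [1, 2] / [3, 6] / [4, 7] / [5]
  Insert 6 (step 8): P = [1, 5, 6] / [2, 7] / [3, 8] / [4];  Q = [1, 2, 8] / [3, 6] / [4, 7] / [5]
Final shape: (3, 2, 2, 1).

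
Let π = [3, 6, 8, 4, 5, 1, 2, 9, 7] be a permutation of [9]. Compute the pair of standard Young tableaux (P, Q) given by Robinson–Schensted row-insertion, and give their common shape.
P = [1, 2, 5, 7] / [3, 4, 9] / [6, 8];  Q = [1, 2, 3, 8] / [4, 5, 9] / [6, 7];  common shape = (4, 3, 2)

Row-insert the values π_1, π_2, … into P one at a time, bumping the leftmost entry strictly greater than the inserted value down to the next row. The recording tableau Q records, in position (i, j), the step at which that cell was added to P.
  Insert 3 (step 1): P = [3];  Q = [1]
  Insert 6 (step 2): P = [3, 6];  Q = [1, 2]
  Insert 8 (step 3): P = [3, 6, 8];  Q = [1, 2, 3]
  Insert 4 (step 4): P = [3, 4, 8] / [6];  Q = [1, 2, 3] / [4]
  Insert 5 (step 5): P = [3, 4, 5] / [6, 8];  Q = [1, 2, 3] / [4, 5]
  Insert 1 (step 6): P = [1, 4, 5] / [3, 8] / [6];  Q = [1, 2, 3] / [4, 5] / [6]
  Insert 2 (step 7): P = [1, 2, 5] / [3, 4] / [6, 8];  Q = [1, 2, 3] / [4, 5] / [6, 7]
  Insert 9 (step 8): P = [1, 2, 5, 9] / [3, 4] / [6, 8];  Q = [1, 2, 3, 8] / [4, 5] / [6, 7]
  Insert 7 (step 9): P = [1, 2, 5, 7] / [3, 4, 9] / [6, 8];  Q = [1, 2, 3, 8] / [4, 5, 9] / [6, 7]
Final shape: (4, 3, 2).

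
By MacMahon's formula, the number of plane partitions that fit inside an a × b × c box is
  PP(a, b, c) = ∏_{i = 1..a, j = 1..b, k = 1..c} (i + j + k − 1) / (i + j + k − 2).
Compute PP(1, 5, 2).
PP(1, 5, 2) = 21

Evaluate the triple product over i = 1..1, j = 1..5, k = 1..2. The factors are (2/1) · (3/2) · (3/2) · (4/3) · (4/3) · (5/4) · (5/4) · (6/5) · … (10 factors total). The numerators and denominators telescope so the product is an integer; carrying out the multiplication exactly gives PP(1, 5, 2) = 21.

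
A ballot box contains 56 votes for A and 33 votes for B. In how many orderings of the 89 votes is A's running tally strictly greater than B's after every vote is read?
Strict-lead orderings = 690997832121584923294998

Total orderings of the 89 votes with 56 for A: C(89, 56) = 2673861176470480790141514. By the Bertrand ballot formula (Cycle Lemma / reflection principle), the number of orderings in which A is strictly ahead of B throughout is (p − q)/(p + q) · C(p + q, p) = (56 − 33)/(56 + 33) · 2673861176470480790141514 = 690997832121584923294998.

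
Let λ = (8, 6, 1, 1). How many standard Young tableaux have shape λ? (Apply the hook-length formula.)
# SYT of shape (8, 6, 1, 1) = 73710

Hook-length formula: f^λ = n! / Π hook(c), product over all cells c of the Young diagram. For λ = (8, 6, 1, 1), n = 16 boxes. Hook lengths by row (left-to-right, top-to-bottom): [11, 8, 7, 6, 5, 4, 2, 1]; [8, 5, 4, 3, 2, 1]; [2]; [1]. Product of hooks = 283852800. So f^λ = 16! / 283852800 = 20922789888000 / 283852800 = 73710.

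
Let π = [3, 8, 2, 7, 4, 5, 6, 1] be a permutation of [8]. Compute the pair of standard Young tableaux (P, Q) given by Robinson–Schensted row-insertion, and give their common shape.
P = [1, 4, 5, 6] / [2, 7] / [3] / [8];  Q = [1, 2, 6, 7] / [3, 4] / [5] / [8];  common shape = (4, 2, 1, 1)

Row-insert the values π_1, π_2, … into P one at a time, bumping the leftmost entry strictly greater than the inserted value down to the next row. The recording tableau Q records, in position (i, j), the step at which that cell was added to P.
  Insert 3 (step 1): P = [3];  Q = [1]
  Insert 8 (step 2): P = [3, 8];  Q = [1, 2]
  Insert 2 (step 3): P = [2, 8] / [3];  Q = [1, 2] / [3]
  Insert 7 (step 4): P = [2, 7] / [3, 8];  Q = [1, 2] / [3, 4]
  Insert 4 (step 5): P = [2, 4] / [3, 7] / [8];  Q = [1, 2] / [3, 4] / [5]
  Insert 5 (step 6): P = [2, 4, 5] / [3, 7] / [8];  Q = [1, 2, 6] / [3, 4] / [5]
  Insert 6 (step 7): P = [2, 4, 5, 6] / [3, 7] / [8];  Q = [1, 2, 6, 7] / [3, 4] / [5]
  Insert 1 (step 8): P = [1, 4, 5, 6] / [2, 7] / [3] / [8];  Q = [1, 2, 6, 7] / [3, 4] / [5] / [8]
Final shape: (4, 2, 1, 1).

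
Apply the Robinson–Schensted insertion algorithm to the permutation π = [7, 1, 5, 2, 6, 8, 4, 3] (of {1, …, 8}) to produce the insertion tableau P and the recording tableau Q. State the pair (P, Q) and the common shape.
P = [1, 2, 3, 8] / [4, 6] / [5] / [7];  Q = [1, 3, 5, 6] / [2, 7] / [4] / [8];  common shape = (4, 2, 1, 1)

Row-insert the values π_1, π_2, … into P one at a time, bumping the leftmost entry strictly greater than the inserted value down to the next row. The recording tableau Q records, in position (i, j), the step at which that cell was added to P.
  Insert 7 (step 1): P = [7];  Q = [1]
  Insert 1 (step 2): P = [1] / [7];  Q = [1] / [2]
  Insert 5 (step 3): P = [1, 5] / [7];  Q = [1, 3] / [2]
  Insert 2 (step 4): P = [1, 2] / [5] / [7];  Q = [1, 3] / [2] / [4]
  Insert 6 (step 5): P = [1, 2, 6] / [5] / [7];  Q = [1, 3, 5] / [2] / [4]
  Insert 8 (step 6): P = [1, 2, 6, 8] / [5] / [7];  Q = [1, 3, 5, 6] / [2] / [4]
  Insert 4 (step 7): P = [1, 2, 4, 8] / [5, 6] / [7];  Q = [1, 3, 5, 6] / [2, 7] / [4]
  Insert 3 (step 8): P = [1, 2, 3, 8] / [4, 6] / [5] / [7];  Q = [1, 3, 5, 6] / [2, 7] / [4] / [8]
Final shape: (4, 2, 1, 1).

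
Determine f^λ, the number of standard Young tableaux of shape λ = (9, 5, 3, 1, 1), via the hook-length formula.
# SYT of shape (9, 5, 3, 1, 1) = 16116408

Hook-length formula: f^λ = n! / Π hook(c), product over all cells c of the Young diagram. For λ = (9, 5, 3, 1, 1), n = 19 boxes. Hook lengths by row (left-to-right, top-to-bottom): [13, 10, 9, 7, 6, 4, 3, 2, 1]; [8, 5, 4, 2, 1]; [5, 2, 1]; [2]; [1]. Product of hooks = 7547904000. So f^λ = 19! / 7547904000 = 121645100408832000 / 7547904000 = 16116408.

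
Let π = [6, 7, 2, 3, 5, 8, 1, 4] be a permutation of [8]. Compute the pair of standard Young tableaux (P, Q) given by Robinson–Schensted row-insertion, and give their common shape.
P = [1, 3, 4, 8] / [2, 5] / [6, 7];  Q = [1, 2, 5, 6] / [3, 4] / [7, 8];  common shape = (4, 2, 2)

Row-insert the values π_1, π_2, … into P one at a time, bumping the leftmost entry strictly greater than the inserted value down to the next row. The recording tableau Q records, in position (i, j), the step at which that cell was added to P.
  Insert 6 (step 1): P = [6];  Q = [1]
  Insert 7 (step 2): P = [6, 7];  Q = [1, 2]
  Insert 2 (step 3): P = [2, 7] / [6];  Q = [1, 2] / [3]
  Insert 3 (step 4): P = [2, 3] / [6, 7];  Q = [1, 2] / [3, 4]
  Insert 5 (step 5): P = [2, 3, 5] / [6, 7];  Q = [1, 2, 5] / [3, 4]
  Insert 8 (step 6): P = [2, 3, 5, 8] / [6, 7];  Q = [1, 2, 5, 6] / [3, 4]
  Insert 1 (step 7): P = [1, 3, 5, 8] / [2, 7] / [6];  Q = [1, 2, 5, 6] / [3, 4] / [7]
  Insert 4 (step 8): P = [1, 3, 4, 8] / [2, 5] / [6, 7];  Q = [1, 2, 5, 6] / [3, 4] / [7, 8]
Final shape: (4, 2, 2).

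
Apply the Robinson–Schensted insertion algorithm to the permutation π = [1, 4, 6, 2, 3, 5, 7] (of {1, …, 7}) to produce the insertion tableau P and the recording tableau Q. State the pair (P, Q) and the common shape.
P = [1, 2, 3, 5, 7] / [4, 6];  Q = [1, 2, 3, 6, 7] / [4, 5];  common shape = (5, 2)

Row-insert the values π_1, π_2, … into P one at a time, bumping the leftmost entry strictly greater than the inserted value down to the next row. The recording tableau Q records, in position (i, j), the step at which that cell was added to P.
  Insert 1 (step 1): P = [1];  Q = [1]
  Insert 4 (step 2): P = [1, 4];  Q = [1, 2]
  Insert 6 (step 3): P = [1, 4, 6];  Q = [1, 2, 3]
  Insert 2 (step 4): P = [1, 2, 6] / [4];  Q = [1, 2, 3] / [4]
  Insert 3 (step 5): P = [1, 2, 3] / [4, 6];  Q = [1, 2, 3] / [4, 5]
  Insert 5 (step 6): P = [1, 2, 3, 5] / [4, 6];  Q = [1, 2, 3, 6] / [4, 5]
  Insert 7 (step 7): P = [1, 2, 3, 5, 7] / [4, 6];  Q = [1, 2, 3, 6, 7] / [4, 5]
Final shape: (5, 2).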